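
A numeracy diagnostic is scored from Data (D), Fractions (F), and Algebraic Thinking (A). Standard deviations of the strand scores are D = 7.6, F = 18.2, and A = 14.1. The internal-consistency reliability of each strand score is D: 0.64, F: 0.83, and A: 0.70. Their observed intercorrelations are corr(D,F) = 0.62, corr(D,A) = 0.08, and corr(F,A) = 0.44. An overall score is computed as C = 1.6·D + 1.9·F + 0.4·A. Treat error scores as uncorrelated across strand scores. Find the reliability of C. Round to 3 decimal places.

0.872

Var(C) = 1.6²·7.6² + 1.9²·18.2² + 0.4²·14.1² + 2·[3.04·7.6·18.2·0.62 + 0.64·7.6·14.1·0.08 + 0.76·18.2·14.1·0.44] = 1375.45 + 704.012 = 2079.46.
Under uncorrelated errors the observed covariances equal the true-score covariances, so only the own-variance terms attenuate.
True-score variance = [1.6²·7.6²·0.64 + 1.9²·18.2²·0.83 + 0.4²·14.1²·0.70] + 704.012 = 1109.4 + 704.012 = 1813.41.
Reliability = 1813.41 / 2079.46 = 0.872.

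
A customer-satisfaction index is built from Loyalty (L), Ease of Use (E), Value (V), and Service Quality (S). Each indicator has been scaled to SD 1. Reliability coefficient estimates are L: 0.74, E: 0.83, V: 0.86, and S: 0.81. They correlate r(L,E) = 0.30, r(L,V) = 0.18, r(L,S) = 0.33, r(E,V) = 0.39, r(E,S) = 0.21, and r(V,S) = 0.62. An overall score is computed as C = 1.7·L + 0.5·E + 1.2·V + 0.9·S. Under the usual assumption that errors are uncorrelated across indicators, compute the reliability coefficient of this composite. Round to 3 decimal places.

0.881

Var(C) = 1.7² + 0.5² + 1.2² + 0.9² + 2·[0.85·0.30 + 2.04·0.18 + 1.53·0.33 + 0.6·0.39 + 0.45·0.21 + 1.08·0.62] = 5.39 + 4.2504 = 9.6404.
With uncorrelated errors the cross-covariances are all true-score covariance, so they carry over unchanged; only the diagonal terms shrink to ρᵢσᵢ².
True-score variance = [1.7²·0.74 + 0.5²·0.83 + 1.2²·0.86 + 0.9²·0.81] + 4.2504 = 4.2406 + 4.2504 = 8.491.
Reliability = 8.491 / 9.6404 = 0.881.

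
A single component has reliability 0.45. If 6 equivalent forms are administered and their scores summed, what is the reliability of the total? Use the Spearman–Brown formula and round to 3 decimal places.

ρ_k = kρ / (1 + (k−1)ρ) = 6·0.45 / (1 + 5·0.45) = 2.700 / 3.250 = 0.831.

0.831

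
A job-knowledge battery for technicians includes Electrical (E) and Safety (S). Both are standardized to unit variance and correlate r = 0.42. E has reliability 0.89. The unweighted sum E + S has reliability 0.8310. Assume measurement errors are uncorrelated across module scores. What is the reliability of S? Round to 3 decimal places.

0.630

Var(E+S) = 2 + 2·0.42 = 2.840.
True-score variance = ρ_E + ρ_S + 2·0.42, so 0.8310 = (0.89 + ρ_S + 0.84) / 2.840.
ρ_S = 0.8310·2.840 − 0.89 − 0.84 = 0.630.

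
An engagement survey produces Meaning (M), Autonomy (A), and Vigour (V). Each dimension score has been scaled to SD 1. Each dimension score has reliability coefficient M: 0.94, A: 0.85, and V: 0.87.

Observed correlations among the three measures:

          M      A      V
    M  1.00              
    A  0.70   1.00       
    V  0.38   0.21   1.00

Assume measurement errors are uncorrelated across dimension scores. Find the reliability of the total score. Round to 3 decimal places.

0.939

Var(M+A+V) = 3 + 2·[0.70 + 0.38 + 0.21] = 3 + 2.58 = 5.58.
Because errors are independent across components, Cov(Tᵢ,Tⱼ) = Cov(Xᵢ,Xⱼ); the off-diagonal part of the true-score variance is the same as above.
True-score variance = [0.94 + 0.85 + 0.87] + 2.58 = 2.66 + 2.58 = 5.24.
Reliability = 5.24 / 5.58 = 0.939.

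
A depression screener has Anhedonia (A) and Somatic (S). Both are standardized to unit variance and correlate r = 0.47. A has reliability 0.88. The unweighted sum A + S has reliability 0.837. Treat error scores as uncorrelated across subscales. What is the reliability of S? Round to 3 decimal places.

0.641

Var(A+S) = 2 + 2·0.47 = 2.940.
True-score variance = ρ_A + ρ_S + 2·0.47, so 0.837 = (0.88 + ρ_S + 0.94) / 2.940.
ρ_S = 0.837·2.940 − 0.88 − 0.94 = 0.641.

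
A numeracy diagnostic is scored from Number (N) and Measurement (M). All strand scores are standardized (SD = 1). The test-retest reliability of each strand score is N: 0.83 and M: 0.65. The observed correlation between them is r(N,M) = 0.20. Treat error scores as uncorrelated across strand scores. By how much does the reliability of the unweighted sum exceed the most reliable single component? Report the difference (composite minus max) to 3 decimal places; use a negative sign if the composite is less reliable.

Var(sum) = 2 + 0.4 = 2.4; true-score variance = 1.48 + 0.4 = 1.88; composite reliability = 0.7833.
Max component reliability = 0.8300.
Difference = 0.7833 − 0.8300 = -0.047.

-0.047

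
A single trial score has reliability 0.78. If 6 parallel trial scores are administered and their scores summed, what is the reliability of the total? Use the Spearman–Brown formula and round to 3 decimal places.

ρ_k = kρ / (1 + (k−1)ρ) = 6·0.78 / (1 + 5·0.78) = 4.680 / 4.900 = 0.955.

0.955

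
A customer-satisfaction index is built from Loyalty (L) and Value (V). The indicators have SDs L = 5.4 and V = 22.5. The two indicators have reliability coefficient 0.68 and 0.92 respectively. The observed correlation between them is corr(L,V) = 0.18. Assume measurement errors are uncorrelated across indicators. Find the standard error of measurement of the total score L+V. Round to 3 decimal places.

Var(total) = 535.41 + 43.74 = 579.15.
True-score variance = 485.579 + 43.74 = 529.319, so reliability = 0.9140.
Error variance = 579.15 − 529.319 = 49.8312; SEM = √49.8312 = 7.059.

7.059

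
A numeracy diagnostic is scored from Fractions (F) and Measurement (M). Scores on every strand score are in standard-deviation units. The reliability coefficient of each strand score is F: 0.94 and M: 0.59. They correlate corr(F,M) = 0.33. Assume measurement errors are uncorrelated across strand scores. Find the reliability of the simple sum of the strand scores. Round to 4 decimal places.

0.8233

Var(F+M) = 2 + 2·[0.33] = 2 + 0.66 = 2.66.
Because errors are independent across components, Cov(Tᵢ,Tⱼ) = Cov(Xᵢ,Xⱼ); the off-diagonal part of the true-score variance is the same as above.
True-score variance = [0.94 + 0.59] + 0.66 = 1.53 + 0.66 = 2.19.
Reliability = 2.19 / 2.66 = 0.8233.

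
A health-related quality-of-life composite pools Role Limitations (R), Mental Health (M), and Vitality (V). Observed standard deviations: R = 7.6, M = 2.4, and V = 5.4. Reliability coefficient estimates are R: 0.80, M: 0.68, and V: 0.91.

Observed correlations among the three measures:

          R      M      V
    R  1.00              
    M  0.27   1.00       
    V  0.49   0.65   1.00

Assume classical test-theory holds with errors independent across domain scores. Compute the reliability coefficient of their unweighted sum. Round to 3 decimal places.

0.900

Var(R+M+V) = 7.6² + 2.4² + 5.4² + 2·[7.6·2.4·0.27 + 7.6·5.4·0.49 + 2.4·5.4·0.65] = 92.68 + 66.9168 = 159.597.
With uncorrelated errors the cross-covariances are all true-score covariance, so they carry over unchanged; only the diagonal terms shrink to ρᵢσᵢ².
True-score variance = [7.6²·0.80 + 2.4²·0.68 + 5.4²·0.91] + 66.9168 = 76.6604 + 66.9168 = 143.577.
Reliability = 143.577 / 159.597 = 0.900.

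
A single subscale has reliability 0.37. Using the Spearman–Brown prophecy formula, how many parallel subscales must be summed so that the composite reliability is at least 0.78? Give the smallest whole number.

k ≥ ρ*(1−ρ₁)/(ρ₁(1−ρ*)) = 0.78·0.63 / (0.37·0.22) = 6.037.
Smallest integer k = 7.

7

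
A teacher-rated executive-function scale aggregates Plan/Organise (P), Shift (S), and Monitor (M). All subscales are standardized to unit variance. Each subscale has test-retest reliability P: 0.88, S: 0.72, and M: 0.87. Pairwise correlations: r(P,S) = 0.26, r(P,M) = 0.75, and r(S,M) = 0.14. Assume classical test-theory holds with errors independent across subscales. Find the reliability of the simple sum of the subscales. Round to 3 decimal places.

0.900

Var(P+S+M) = 3 + 2·[0.26 + 0.75 + 0.14] = 3 + 2.3 = 5.3.
With uncorrelated errors the cross-covariances are all true-score covariance, so they carry over unchanged; only the diagonal terms shrink to ρᵢσᵢ².
True-score variance = [0.88 + 0.72 + 0.87] + 2.3 = 2.47 + 2.3 = 4.77.
Reliability = 4.77 / 5.3 = 0.900.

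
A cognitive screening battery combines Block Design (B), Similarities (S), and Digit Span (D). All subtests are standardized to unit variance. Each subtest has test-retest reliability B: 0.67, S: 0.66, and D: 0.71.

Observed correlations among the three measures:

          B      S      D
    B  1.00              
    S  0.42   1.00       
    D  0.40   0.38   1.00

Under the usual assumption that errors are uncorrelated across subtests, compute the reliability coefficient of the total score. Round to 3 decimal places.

Var(B+S+D) = 3 + 2·[0.42 + 0.40 + 0.38] = 3 + 2.4 = 5.4.
With uncorrelated errors the cross-covariances are all true-score covariance, so they carry over unchanged; only the diagonal terms shrink to ρᵢσᵢ².
True-score variance = [0.67 + 0.66 + 0.71] + 2.4 = 2.04 + 2.4 = 4.44.
Reliability = 4.44 / 5.4 = 0.822.

0.822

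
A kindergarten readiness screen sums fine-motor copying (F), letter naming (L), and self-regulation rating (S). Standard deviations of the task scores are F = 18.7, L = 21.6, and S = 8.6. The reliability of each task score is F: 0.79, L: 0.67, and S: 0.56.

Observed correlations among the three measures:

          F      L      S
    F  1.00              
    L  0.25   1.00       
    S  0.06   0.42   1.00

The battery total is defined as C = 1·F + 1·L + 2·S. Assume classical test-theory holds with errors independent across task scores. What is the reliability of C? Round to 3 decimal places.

0.785

Var(C) = 18.7² + 21.6² + 2²·8.6² + 2·[18.7·21.6·0.25 + 2·18.7·8.6·0.06 + 2·21.6·8.6·0.42] = 1112.09 + 552.634 = 1664.72.
Under uncorrelated errors the observed covariances equal the true-score covariances, so only the own-variance terms attenuate.
True-score variance = [18.7²·0.79 + 21.6²·0.67 + 2²·8.6²·0.56] + 552.634 = 754.521 + 552.634 = 1307.15.
Reliability = 1307.15 / 1664.72 = 0.785.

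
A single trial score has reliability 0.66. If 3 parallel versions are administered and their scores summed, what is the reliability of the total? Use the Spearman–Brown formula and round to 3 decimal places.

ρ_k = kρ / (1 + (k−1)ρ) = 3·0.66 / (1 + 2·0.66) = 1.980 / 2.320 = 0.853.

0.853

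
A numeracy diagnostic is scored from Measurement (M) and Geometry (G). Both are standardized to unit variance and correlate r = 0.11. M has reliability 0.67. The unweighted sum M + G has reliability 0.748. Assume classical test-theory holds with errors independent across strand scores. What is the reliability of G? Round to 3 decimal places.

Var(M+G) = 2 + 2·0.11 = 2.220.
True-score variance = ρ_M + ρ_G + 2·0.11, so 0.748 = (0.67 + ρ_G + 0.22) / 2.220.
ρ_G = 0.748·2.220 − 0.67 − 0.22 = 0.771.

0.771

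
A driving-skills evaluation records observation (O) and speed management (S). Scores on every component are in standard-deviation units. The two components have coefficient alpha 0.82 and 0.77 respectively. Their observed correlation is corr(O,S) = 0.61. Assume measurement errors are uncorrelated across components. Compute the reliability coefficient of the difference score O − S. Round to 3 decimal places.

0.474

Var(O−S) = 1 + 1 − 2·0.61 = 2 − 1.22 = 0.78.
Under uncorrelated errors the observed covariances equal the true-score covariances, so only the own-variance terms attenuate.
True-score variance = [0.82 + 0.77] − 1.22 = 1.59 − 1.22 = 0.37.
Reliability = 0.37 / 0.78 = 0.474.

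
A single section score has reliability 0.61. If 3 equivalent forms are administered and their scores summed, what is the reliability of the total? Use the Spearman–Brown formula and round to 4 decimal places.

ρ_k = kρ / (1 + (k−1)ρ) = 3·0.61 / (1 + 2·0.61) = 1.830 / 2.220 = 0.8243.

0.8243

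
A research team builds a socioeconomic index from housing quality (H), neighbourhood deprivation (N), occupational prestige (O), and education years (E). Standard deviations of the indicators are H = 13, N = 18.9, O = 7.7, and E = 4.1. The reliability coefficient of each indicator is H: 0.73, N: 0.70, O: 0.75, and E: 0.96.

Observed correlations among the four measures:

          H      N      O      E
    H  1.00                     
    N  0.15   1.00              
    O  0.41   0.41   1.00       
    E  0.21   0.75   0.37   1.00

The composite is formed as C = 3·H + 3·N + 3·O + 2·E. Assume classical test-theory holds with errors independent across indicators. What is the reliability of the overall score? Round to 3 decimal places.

0.828

Var(C) = 3²·13² + 3²·18.9² + 3²·7.7² + 2²·4.1² + 2·[9·13·18.9·0.15 + 9·13·7.7·0.41 + 6·13·4.1·0.21 + 9·18.9·7.7·0.41 + 6·18.9·4.1·0.75 + 6·7.7·4.1·0.37] = 5336.74 + 3448.04 = 8784.78.
Under uncorrelated errors the observed covariances equal the true-score covariances, so only the own-variance terms attenuate.
True-score variance = [3²·13²·0.73 + 3²·18.9²·0.70 + 3²·7.7²·0.75 + 2²·4.1²·0.96] + 3448.04 = 3825.51 + 3448.04 = 7273.55.
Reliability = 7273.55 / 8784.78 = 0.828.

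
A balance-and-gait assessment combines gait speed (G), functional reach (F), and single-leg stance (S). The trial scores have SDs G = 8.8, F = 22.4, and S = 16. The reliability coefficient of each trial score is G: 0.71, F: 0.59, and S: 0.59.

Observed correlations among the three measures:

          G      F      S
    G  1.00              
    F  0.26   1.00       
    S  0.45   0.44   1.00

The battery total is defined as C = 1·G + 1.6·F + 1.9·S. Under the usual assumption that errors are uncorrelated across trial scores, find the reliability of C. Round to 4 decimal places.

0.7457

Var(C) = 8.8² + 1.6²·22.4² + 1.9²·16² + 2·[1.6·8.8·22.4·0.26 + 1.9·8.8·16·0.45 + 3.04·22.4·16·0.44] = 2286.11 + 1363.56 = 3649.67.
Because errors are independent across components, Cov(Tᵢ,Tⱼ) = Cov(Xᵢ,Xⱼ); the off-diagonal part of the true-score variance is the same as above.
True-score variance = [8.8²·0.71 + 1.6²·22.4²·0.59 + 1.9²·16²·0.59] + 1363.56 = 1358.1 + 1363.56 = 2721.66.
Reliability = 2721.66 / 3649.67 = 0.7457.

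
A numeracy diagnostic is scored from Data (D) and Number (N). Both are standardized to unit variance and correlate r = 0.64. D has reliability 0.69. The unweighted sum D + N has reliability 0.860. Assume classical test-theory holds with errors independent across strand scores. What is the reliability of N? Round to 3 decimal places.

0.851

Var(D+N) = 2 + 2·0.64 = 3.280.
True-score variance = ρ_D + ρ_N + 2·0.64, so 0.860 = (0.69 + ρ_N + 1.28) / 3.280.
ρ_N = 0.860·3.280 − 0.69 − 1.28 = 0.851.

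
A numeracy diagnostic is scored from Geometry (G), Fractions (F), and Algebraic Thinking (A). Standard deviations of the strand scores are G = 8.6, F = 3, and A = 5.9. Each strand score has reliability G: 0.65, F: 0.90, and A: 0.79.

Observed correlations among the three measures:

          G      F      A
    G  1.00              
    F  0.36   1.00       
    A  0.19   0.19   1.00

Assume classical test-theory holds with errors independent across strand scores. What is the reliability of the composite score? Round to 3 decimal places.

0.790

Var(G+F+A) = 8.6² + 3² + 5.9² + 2·[8.6·3·0.36 + 8.6·5.9·0.19 + 3·5.9·0.19] = 117.77 + 44.5832 = 162.353.
With uncorrelated errors the cross-covariances are all true-score covariance, so they carry over unchanged; only the diagonal terms shrink to ρᵢσᵢ².
True-score variance = [8.6²·0.65 + 3²·0.90 + 5.9²·0.79] + 44.5832 = 83.6739 + 44.5832 = 128.257.
Reliability = 128.257 / 162.353 = 0.790.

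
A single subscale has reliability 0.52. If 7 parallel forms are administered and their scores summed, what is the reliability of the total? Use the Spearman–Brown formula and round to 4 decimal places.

0.8835

ρ_k = kρ / (1 + (k−1)ρ) = 7·0.52 / (1 + 6·0.52) = 3.640 / 4.120 = 0.8835.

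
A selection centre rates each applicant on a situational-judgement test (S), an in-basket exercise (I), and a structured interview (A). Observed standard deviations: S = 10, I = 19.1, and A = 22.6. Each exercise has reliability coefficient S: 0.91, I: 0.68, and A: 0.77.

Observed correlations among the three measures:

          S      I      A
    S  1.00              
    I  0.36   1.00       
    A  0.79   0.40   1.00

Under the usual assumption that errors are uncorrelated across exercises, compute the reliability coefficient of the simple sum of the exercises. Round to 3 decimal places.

Var(S+I+A) = 10² + 19.1² + 22.6² + 2·[10·19.1·0.36 + 10·22.6·0.79 + 19.1·22.6·0.40] = 975.57 + 839.928 = 1815.5.
Because errors are independent across components, Cov(Tᵢ,Tⱼ) = Cov(Xᵢ,Xⱼ); the off-diagonal part of the true-score variance is the same as above.
True-score variance = [10²·0.91 + 19.1²·0.68 + 22.6²·0.77] + 839.928 = 732.356 + 839.928 = 1572.28.
Reliability = 1572.28 / 1815.5 = 0.866.

0.866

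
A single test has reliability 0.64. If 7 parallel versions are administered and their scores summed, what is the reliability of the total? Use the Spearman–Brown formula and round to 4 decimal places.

ρ_k = kρ / (1 + (k−1)ρ) = 7·0.64 / (1 + 6·0.64) = 4.480 / 4.840 = 0.9256.

0.9256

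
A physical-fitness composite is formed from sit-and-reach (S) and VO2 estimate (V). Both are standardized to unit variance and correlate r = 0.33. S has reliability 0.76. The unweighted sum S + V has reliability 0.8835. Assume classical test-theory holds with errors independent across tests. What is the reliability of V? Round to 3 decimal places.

0.930

Var(S+V) = 2 + 2·0.33 = 2.660.
True-score variance = ρ_S + ρ_V + 2·0.33, so 0.8835 = (0.76 + ρ_V + 0.66) / 2.660.
ρ_V = 0.8835·2.660 − 0.76 − 0.66 = 0.930.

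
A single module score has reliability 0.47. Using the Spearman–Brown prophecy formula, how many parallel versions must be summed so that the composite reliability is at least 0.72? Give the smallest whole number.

3

k ≥ ρ*(1−ρ₁)/(ρ₁(1−ρ*)) = 0.72·0.53 / (0.47·0.28) = 2.900.
Smallest integer k = 3.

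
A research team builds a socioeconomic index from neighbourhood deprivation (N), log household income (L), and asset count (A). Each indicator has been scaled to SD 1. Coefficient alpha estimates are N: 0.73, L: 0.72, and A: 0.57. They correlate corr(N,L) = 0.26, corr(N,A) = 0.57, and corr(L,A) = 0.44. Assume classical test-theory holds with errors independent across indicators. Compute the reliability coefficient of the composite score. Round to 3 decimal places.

Var(N+L+A) = 3 + 2·[0.26 + 0.57 + 0.44] = 3 + 2.54 = 5.54.
Under uncorrelated errors the observed covariances equal the true-score covariances, so only the own-variance terms attenuate.
True-score variance = [0.73 + 0.72 + 0.57] + 2.54 = 2.02 + 2.54 = 4.56.
Reliability = 4.56 / 5.54 = 0.823.

0.823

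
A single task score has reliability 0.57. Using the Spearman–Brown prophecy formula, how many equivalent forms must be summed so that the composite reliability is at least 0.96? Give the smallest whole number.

19

k ≥ ρ*(1−ρ₁)/(ρ₁(1−ρ*)) = 0.96·0.43 / (0.57·0.04) = 18.105.
Smallest integer k = 19.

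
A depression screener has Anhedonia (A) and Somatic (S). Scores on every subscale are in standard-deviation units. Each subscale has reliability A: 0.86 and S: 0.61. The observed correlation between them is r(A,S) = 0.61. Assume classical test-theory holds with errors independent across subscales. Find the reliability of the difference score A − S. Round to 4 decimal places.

0.3205

Var(A−S) = 1 + 1 − 2·0.61 = 2 − 1.22 = 0.78.
Because errors are independent across components, Cov(Tᵢ,Tⱼ) = Cov(Xᵢ,Xⱼ); the off-diagonal part of the true-score variance is the same as above.
True-score variance = [0.86 + 0.61] − 1.22 = 1.47 − 1.22 = 0.25.
Reliability = 0.25 / 0.78 = 0.3205.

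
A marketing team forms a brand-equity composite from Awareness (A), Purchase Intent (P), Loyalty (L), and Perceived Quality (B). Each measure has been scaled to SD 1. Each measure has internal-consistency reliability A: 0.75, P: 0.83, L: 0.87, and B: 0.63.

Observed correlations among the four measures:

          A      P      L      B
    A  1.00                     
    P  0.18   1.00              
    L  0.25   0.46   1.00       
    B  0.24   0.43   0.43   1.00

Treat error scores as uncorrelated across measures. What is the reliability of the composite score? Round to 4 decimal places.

Var(A+P+L+B) = 4 + 2·[0.18 + 0.25 + 0.24 + 0.46 + 0.43 + 0.43] = 4 + 3.98 = 7.98.
Because errors are independent across components, Cov(Tᵢ,Tⱼ) = Cov(Xᵢ,Xⱼ); the off-diagonal part of the true-score variance is the same as above.
True-score variance = [0.75 + 0.83 + 0.87 + 0.63] + 3.98 = 3.08 + 3.98 = 7.06.
Reliability = 7.06 / 7.98 = 0.8847.

0.8847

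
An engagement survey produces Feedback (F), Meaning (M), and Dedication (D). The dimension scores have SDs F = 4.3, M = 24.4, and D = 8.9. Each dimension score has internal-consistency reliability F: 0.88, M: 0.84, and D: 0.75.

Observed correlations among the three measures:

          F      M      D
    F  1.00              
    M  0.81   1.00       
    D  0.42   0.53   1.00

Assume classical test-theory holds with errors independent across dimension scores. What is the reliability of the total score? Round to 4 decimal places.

0.8958

Var(F+M+D) = 4.3² + 24.4² + 8.9² + 2·[4.3·24.4·0.81 + 4.3·8.9·0.42 + 24.4·8.9·0.53] = 693.06 + 432.307 = 1125.37.
Because errors are independent across components, Cov(Tᵢ,Tⱼ) = Cov(Xᵢ,Xⱼ); the off-diagonal part of the true-score variance is the same as above.
True-score variance = [4.3²·0.88 + 24.4²·0.84 + 8.9²·0.75] + 432.307 = 575.781 + 432.307 = 1008.09.
Reliability = 1008.09 / 1125.37 = 0.8958.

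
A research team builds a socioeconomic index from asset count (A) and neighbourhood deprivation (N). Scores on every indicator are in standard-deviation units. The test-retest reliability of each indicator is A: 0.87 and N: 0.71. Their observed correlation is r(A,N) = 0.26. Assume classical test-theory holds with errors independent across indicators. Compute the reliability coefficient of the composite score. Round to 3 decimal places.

Var(A+N) = 2 + 2·[0.26] = 2 + 0.52 = 2.52.
Because errors are independent across components, Cov(Tᵢ,Tⱼ) = Cov(Xᵢ,Xⱼ); the off-diagonal part of the true-score variance is the same as above.
True-score variance = [0.87 + 0.71] + 0.52 = 1.58 + 0.52 = 2.1.
Reliability = 2.1 / 2.52 = 0.833.

0.833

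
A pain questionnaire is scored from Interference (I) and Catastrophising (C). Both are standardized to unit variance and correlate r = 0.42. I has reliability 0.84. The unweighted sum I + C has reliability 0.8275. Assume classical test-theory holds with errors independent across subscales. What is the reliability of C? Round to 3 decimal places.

0.670

Var(I+C) = 2 + 2·0.42 = 2.840.
True-score variance = ρ_I + ρ_C + 2·0.42, so 0.8275 = (0.84 + ρ_C + 0.84) / 2.840.
ρ_C = 0.8275·2.840 − 0.84 − 0.84 = 0.670.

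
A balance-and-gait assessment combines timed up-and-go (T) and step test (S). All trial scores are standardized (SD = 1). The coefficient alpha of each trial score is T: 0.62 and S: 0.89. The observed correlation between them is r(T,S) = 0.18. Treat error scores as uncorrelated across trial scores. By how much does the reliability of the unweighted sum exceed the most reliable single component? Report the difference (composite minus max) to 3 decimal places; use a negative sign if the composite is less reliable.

-0.098

Var(sum) = 2 + 0.36 = 2.36; true-score variance = 1.51 + 0.36 = 1.87; composite reliability = 0.7924.
Max component reliability = 0.8900.
Difference = 0.7924 − 0.8900 = -0.098.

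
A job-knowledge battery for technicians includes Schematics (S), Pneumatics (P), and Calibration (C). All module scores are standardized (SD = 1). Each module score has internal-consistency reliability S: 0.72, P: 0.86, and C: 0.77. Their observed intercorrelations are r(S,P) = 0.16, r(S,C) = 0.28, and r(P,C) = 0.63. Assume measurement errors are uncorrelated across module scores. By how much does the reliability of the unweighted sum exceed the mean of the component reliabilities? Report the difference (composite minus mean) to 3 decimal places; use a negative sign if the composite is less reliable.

0.090

Var(sum) = 3 + 2.14 = 5.14; true-score variance = 2.35 + 2.14 = 4.49; composite reliability = 0.8735.
Mean component reliability = 0.7833.
Difference = 0.8735 − 0.7833 = 0.090.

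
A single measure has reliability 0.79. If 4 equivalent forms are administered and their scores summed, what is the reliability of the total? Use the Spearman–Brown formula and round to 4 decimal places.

ρ_k = kρ / (1 + (k−1)ρ) = 4·0.79 / (1 + 3·0.79) = 3.160 / 3.370 = 0.9377.

0.9377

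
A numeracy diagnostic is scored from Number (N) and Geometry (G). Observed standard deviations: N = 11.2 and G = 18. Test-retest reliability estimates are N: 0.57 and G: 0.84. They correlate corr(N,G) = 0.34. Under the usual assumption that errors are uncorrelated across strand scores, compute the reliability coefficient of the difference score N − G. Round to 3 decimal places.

0.661

Var(N−G) = 11.2² + 18² − 2·11.2·18·0.34 = 449.44 − 137.088 = 312.352.
Under uncorrelated errors the observed covariances equal the true-score covariances, so only the own-variance terms attenuate.
True-score variance = [11.2²·0.57 + 18²·0.84] − 137.088 = 343.661 − 137.088 = 206.573.
Reliability = 206.573 / 312.352 = 0.661.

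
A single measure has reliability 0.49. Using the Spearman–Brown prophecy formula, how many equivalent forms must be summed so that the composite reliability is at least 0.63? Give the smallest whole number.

k ≥ ρ*(1−ρ₁)/(ρ₁(1−ρ*)) = 0.63·0.51 / (0.49·0.37) = 1.772.
Smallest integer k = 2.

2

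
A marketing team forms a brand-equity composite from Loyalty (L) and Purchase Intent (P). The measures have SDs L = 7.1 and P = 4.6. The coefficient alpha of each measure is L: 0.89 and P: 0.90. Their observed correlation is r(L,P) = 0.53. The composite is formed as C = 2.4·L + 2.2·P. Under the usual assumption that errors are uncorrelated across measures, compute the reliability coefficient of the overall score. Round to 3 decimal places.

Var(C) = 2.4²·7.1² + 2.2²·4.6² + 2·[5.28·7.1·4.6·0.53] = 392.776 + 182.791 = 575.567.
Because errors are independent across components, Cov(Tᵢ,Tⱼ) = Cov(Xᵢ,Xⱼ); the off-diagonal part of the true-score variance is the same as above.
True-score variance = [2.4²·7.1²·0.89 + 2.2²·4.6²·0.90] + 182.791 = 350.595 + 182.791 = 533.386.
Reliability = 533.386 / 575.567 = 0.927.

0.927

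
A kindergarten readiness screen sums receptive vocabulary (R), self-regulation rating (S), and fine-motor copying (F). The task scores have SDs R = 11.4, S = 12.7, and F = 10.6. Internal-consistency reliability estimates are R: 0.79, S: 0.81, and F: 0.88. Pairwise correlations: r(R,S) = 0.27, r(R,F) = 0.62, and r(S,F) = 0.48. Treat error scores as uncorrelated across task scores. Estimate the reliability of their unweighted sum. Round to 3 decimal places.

Var(R+S+F) = 11.4² + 12.7² + 10.6² + 2·[11.4·12.7·0.27 + 11.4·10.6·0.62 + 12.7·10.6·0.48] = 403.61 + 357.258 = 760.868.
Because errors are independent across components, Cov(Tᵢ,Tⱼ) = Cov(Xᵢ,Xⱼ); the off-diagonal part of the true-score variance is the same as above.
True-score variance = [11.4²·0.79 + 12.7²·0.81 + 10.6²·0.88] + 357.258 = 332.19 + 357.258 = 689.448.
Reliability = 689.448 / 760.868 = 0.906.

0.906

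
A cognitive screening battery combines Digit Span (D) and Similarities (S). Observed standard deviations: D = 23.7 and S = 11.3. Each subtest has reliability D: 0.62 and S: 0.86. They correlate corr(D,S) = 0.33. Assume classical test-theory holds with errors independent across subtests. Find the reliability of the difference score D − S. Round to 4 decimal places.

0.5488

Var(D−S) = 23.7² + 11.3² − 2·23.7·11.3·0.33 = 689.38 − 176.755 = 512.625.
Under uncorrelated errors the observed covariances equal the true-score covariances, so only the own-variance terms attenuate.
True-score variance = [23.7²·0.62 + 11.3²·0.86] − 176.755 = 458.061 − 176.755 = 281.307.
Reliability = 281.307 / 512.625 = 0.5488.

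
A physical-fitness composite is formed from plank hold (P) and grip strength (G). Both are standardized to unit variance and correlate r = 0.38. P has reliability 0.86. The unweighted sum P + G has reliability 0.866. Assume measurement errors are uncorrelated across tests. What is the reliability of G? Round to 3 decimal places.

Var(P+G) = 2 + 2·0.38 = 2.760.
True-score variance = ρ_P + ρ_G + 2·0.38, so 0.866 = (0.86 + ρ_G + 0.76) / 2.760.
ρ_G = 0.866·2.760 − 0.86 − 0.76 = 0.770.

0.770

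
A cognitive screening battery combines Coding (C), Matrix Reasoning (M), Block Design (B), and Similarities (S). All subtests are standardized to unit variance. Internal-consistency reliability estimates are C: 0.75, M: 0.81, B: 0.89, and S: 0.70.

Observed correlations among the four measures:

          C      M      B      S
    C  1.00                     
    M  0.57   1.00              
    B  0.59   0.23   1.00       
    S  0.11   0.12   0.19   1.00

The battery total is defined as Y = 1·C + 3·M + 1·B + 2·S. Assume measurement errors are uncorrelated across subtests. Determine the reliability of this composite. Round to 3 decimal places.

Var(Y) = 1 + 3² + 1 + 2² + 2·[3·0.57 + 0.59 + 2·0.11 + 3·0.23 + 6·0.12 + 2·0.19] = 15 + 8.62 = 23.62.
Under uncorrelated errors the observed covariances equal the true-score covariances, so only the own-variance terms attenuate.
True-score variance = [0.75 + 3²·0.81 + 0.89 + 2²·0.70] + 8.62 = 11.73 + 8.62 = 20.35.
Reliability = 20.35 / 23.62 = 0.862.

0.862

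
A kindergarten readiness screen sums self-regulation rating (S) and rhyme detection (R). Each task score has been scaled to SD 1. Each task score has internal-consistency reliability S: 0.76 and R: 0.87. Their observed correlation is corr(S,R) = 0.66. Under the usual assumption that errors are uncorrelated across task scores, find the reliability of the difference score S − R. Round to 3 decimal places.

0.456

Var(S−R) = 1 + 1 − 2·0.66 = 2 − 1.32 = 0.68.
Because errors are independent across components, Cov(Tᵢ,Tⱼ) = Cov(Xᵢ,Xⱼ); the off-diagonal part of the true-score variance is the same as above.
True-score variance = [0.76 + 0.87] − 1.32 = 1.63 − 1.32 = 0.31.
Reliability = 0.31 / 0.68 = 0.456.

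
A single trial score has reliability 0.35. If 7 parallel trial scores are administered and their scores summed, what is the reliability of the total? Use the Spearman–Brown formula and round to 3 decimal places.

0.790

ρ_k = kρ / (1 + (k−1)ρ) = 7·0.35 / (1 + 6·0.35) = 2.450 / 3.100 = 0.790.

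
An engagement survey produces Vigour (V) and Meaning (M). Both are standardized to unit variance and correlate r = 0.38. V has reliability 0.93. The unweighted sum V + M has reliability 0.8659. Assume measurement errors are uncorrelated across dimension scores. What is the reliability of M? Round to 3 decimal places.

Var(V+M) = 2 + 2·0.38 = 2.760.
True-score variance = ρ_V + ρ_M + 2·0.38, so 0.8659 = (0.93 + ρ_M + 0.76) / 2.760.
ρ_M = 0.8659·2.760 − 0.93 − 0.76 = 0.700.

0.700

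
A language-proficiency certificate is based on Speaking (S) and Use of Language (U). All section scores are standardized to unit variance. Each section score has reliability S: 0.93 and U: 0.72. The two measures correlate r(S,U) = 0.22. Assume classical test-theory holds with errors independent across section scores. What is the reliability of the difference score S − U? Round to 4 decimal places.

Var(S−U) = 1 + 1 − 2·0.22 = 2 − 0.44 = 1.56.
Under uncorrelated errors the observed covariances equal the true-score covariances, so only the own-variance terms attenuate.
True-score variance = [0.93 + 0.72] − 0.44 = 1.65 − 0.44 = 1.21.
Reliability = 1.21 / 1.56 = 0.7756.

0.7756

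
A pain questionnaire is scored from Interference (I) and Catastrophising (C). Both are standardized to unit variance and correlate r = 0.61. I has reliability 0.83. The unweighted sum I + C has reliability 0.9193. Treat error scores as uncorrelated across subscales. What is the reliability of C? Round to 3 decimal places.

Var(I+C) = 2 + 2·0.61 = 3.220.
True-score variance = ρ_I + ρ_C + 2·0.61, so 0.9193 = (0.83 + ρ_C + 1.22) / 3.220.
ρ_C = 0.9193·3.220 − 0.83 − 1.22 = 0.910.

0.910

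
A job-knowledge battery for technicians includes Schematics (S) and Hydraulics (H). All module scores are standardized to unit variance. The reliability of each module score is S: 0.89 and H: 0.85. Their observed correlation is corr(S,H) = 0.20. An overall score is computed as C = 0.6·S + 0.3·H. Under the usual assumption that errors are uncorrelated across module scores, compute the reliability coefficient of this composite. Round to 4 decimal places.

0.8983

Var(C) = 0.6² + 0.3² + 2·[0.18·0.20] = 0.45 + 0.072 = 0.522.
With uncorrelated errors the cross-covariances are all true-score covariance, so they carry over unchanged; only the diagonal terms shrink to ρᵢσᵢ².
True-score variance = [0.6²·0.89 + 0.3²·0.85] + 0.072 = 0.3969 + 0.072 = 0.4689.
Reliability = 0.4689 / 0.522 = 0.8983.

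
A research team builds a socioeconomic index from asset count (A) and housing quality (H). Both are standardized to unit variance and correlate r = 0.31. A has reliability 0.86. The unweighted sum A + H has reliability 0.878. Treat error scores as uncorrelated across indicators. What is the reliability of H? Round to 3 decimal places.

0.820

Var(A+H) = 2 + 2·0.31 = 2.620.
True-score variance = ρ_A + ρ_H + 2·0.31, so 0.878 = (0.86 + ρ_H + 0.62) / 2.620.
ρ_H = 0.878·2.620 − 0.86 − 0.62 = 0.820.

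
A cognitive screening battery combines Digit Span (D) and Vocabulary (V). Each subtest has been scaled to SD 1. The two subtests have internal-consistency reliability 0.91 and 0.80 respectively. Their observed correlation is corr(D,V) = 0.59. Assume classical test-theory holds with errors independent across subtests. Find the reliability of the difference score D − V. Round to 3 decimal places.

0.646

Var(D−V) = 1 + 1 − 2·0.59 = 2 − 1.18 = 0.82.
With uncorrelated errors the cross-covariances are all true-score covariance, so they carry over unchanged; only the diagonal terms shrink to ρᵢσᵢ².
True-score variance = [0.91 + 0.80] − 1.18 = 1.71 − 1.18 = 0.53.
Reliability = 0.53 / 0.82 = 0.646.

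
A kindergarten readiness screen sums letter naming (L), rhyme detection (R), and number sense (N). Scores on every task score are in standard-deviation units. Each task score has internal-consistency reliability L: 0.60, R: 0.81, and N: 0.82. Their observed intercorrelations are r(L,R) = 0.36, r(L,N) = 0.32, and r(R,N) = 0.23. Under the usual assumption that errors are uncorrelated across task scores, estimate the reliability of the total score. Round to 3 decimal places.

0.840

Var(L+R+N) = 3 + 2·[0.36 + 0.32 + 0.23] = 3 + 1.82 = 4.82.
Under uncorrelated errors the observed covariances equal the true-score covariances, so only the own-variance terms attenuate.
True-score variance = [0.60 + 0.81 + 0.82] + 1.82 = 2.23 + 1.82 = 4.05.
Reliability = 4.05 / 4.82 = 0.840.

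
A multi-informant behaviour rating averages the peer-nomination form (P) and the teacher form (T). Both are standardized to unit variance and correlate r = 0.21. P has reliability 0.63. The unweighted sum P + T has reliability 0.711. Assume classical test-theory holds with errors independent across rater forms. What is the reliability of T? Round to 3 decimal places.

Var(P+T) = 2 + 2·0.21 = 2.420.
True-score variance = ρ_P + ρ_T + 2·0.21, so 0.711 = (0.63 + ρ_T + 0.42) / 2.420.
ρ_T = 0.711·2.420 − 0.63 − 0.42 = 0.671.

0.671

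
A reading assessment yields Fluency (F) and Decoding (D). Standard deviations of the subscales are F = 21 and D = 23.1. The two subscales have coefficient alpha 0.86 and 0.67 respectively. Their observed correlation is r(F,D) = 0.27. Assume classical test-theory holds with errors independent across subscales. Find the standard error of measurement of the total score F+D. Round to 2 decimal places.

Var(total) = 974.61 + 261.954 = 1236.56.
True-score variance = 736.779 + 261.954 = 998.733, so reliability = 0.8077.
Error variance = 1236.56 − 998.733 = 237.831; SEM = √237.831 = 15.42.

15.42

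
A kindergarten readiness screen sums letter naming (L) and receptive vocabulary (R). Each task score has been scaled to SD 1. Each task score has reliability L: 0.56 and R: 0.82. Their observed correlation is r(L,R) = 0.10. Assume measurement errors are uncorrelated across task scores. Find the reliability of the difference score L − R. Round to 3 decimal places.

Var(L−R) = 1 + 1 − 2·0.10 = 2 − 0.2 = 1.8.
Under uncorrelated errors the observed covariances equal the true-score covariances, so only the own-variance terms attenuate.
True-score variance = [0.56 + 0.82] − 0.2 = 1.38 − 0.2 = 1.18.
Reliability = 1.18 / 1.8 = 0.656.

0.656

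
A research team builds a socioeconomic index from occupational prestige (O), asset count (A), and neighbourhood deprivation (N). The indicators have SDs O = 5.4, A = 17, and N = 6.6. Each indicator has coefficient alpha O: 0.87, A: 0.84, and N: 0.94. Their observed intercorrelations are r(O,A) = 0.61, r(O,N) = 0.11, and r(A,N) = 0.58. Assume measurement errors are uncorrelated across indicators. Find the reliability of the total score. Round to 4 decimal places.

0.9139

Var(O+A+N) = 5.4² + 17² + 6.6² + 2·[5.4·17·0.61 + 5.4·6.6·0.11 + 17·6.6·0.58] = 361.72 + 249.989 = 611.709.
With uncorrelated errors the cross-covariances are all true-score covariance, so they carry over unchanged; only the diagonal terms shrink to ρᵢσᵢ².
True-score variance = [5.4²·0.87 + 17²·0.84 + 6.6²·0.94] + 249.989 = 309.076 + 249.989 = 559.064.
Reliability = 559.064 / 611.709 = 0.9139.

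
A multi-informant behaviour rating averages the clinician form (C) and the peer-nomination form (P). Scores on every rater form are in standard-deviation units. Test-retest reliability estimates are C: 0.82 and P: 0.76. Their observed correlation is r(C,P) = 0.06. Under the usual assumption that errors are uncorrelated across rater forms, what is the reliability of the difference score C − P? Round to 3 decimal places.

Var(C−P) = 1 + 1 − 2·0.06 = 2 − 0.12 = 1.88.
With uncorrelated errors the cross-covariances are all true-score covariance, so they carry over unchanged; only the diagonal terms shrink to ρᵢσᵢ².
True-score variance = [0.82 + 0.76] − 0.12 = 1.58 − 0.12 = 1.46.
Reliability = 1.46 / 1.88 = 0.777.

0.777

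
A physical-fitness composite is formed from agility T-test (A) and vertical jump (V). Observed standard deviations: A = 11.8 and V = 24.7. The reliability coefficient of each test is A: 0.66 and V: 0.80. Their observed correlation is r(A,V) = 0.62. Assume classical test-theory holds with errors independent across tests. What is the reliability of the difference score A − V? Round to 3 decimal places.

Var(A−V) = 11.8² + 24.7² − 2·11.8·24.7·0.62 = 749.33 − 361.41 = 387.92.
With uncorrelated errors the cross-covariances are all true-score covariance, so they carry over unchanged; only the diagonal terms shrink to ρᵢσᵢ².
True-score variance = [11.8²·0.66 + 24.7²·0.80] − 361.41 = 579.97 − 361.41 = 218.56.
Reliability = 218.56 / 387.92 = 0.563.

0.563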